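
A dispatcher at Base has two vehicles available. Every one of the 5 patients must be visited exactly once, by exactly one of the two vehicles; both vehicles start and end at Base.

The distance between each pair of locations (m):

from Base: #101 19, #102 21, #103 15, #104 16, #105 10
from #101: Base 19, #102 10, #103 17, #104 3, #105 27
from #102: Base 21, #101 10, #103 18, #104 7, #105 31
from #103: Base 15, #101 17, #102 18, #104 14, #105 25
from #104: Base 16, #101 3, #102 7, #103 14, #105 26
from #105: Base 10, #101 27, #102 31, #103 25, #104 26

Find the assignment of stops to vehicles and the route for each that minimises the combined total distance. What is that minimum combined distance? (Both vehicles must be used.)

There are 2^4 − 1 = 15 ways to divide the 5 stops into two non-empty groups. For each, the best each vehicle can do is its own shortest tour through its group:
  {#101} + {#102, #103, #104, #105}: 38 + 76 = 114
  {#102} + {#101, #103, #104, #105}: 42 + 69 = 111
  {#101, #102} + {#103, #104, #105}: 50 + 65 = 115
  {#103} + {#101, #102, #104, #105}: 30 + 68 = 98
  {#101, #103} + {#102, #104, #105}: 51 + 64 = 115
  {#102, #103} + {#101, #104, #105}: 54 + 56 = 110
  … (15 splits in total)
  {#101, #102, #103, #104} + {#105}: 62 + 20 = 82  ← best
Best: vehicle 1 Base → #101 → #104 → #102 → #103 → Base = 62; vehicle 2 Base → #105 → Base = 20; combined 82.

Minimum combined distance: 82 m.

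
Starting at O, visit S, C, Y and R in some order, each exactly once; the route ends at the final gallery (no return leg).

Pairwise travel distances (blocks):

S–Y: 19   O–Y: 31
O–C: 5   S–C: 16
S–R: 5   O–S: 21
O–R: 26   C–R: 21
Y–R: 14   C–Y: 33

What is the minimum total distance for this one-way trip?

There are 4! = 24 possible orderings.
O→S→C→Y→R: 21+16+33+14 = 84
O→S→C→R→Y: 21+16+21+14 = 72
O→S→Y→C→R: 21+19+33+21 = 94
O→S→Y→R→C: 21+19+14+21 = 75
O→S→R→C→Y: 21+5+21+33 = 80
O→S→R→Y→C: 21+5+14+33 = 73
O→C→S→Y→R: 5+16+19+14 = 54
O→C→S→R→Y: 5+16+5+14 = 40
O→C→Y→S→R: 5+33+19+5 = 62
O→C→Y→R→S: 5+33+14+5 = 57
O→C→R→S→Y: 5+21+5+19 = 50
O→C→R→Y→S: 5+21+14+19 = 59
O→Y→S→C→R: 31+19+16+21 = 87
O→Y→S→R→C: 31+19+5+21 = 76
… (10 more)
The minimum is 40.
One shortest path: O → C → S → R → Y.

Minimum one-way distance = 40 blocks.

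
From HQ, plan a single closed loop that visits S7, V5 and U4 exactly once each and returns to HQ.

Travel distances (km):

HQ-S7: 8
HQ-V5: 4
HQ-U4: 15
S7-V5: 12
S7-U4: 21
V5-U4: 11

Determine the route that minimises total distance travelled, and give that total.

44 km — the shortest possible round trip.

With 3 stops there are 3!/2 = 3 distinct round trips (a route and its reverse cost the same).
HQ-S7-V5-U4-HQ: 8+12+11+15 = 46
HQ-S7-U4-V5-HQ: 8+21+11+4 = 44
HQ-V5-S7-U4-HQ: 4+12+21+15 = 52
The minimum is 44.
One optimal route: HQ → S7 → U4 → V5 → HQ (or its reverse).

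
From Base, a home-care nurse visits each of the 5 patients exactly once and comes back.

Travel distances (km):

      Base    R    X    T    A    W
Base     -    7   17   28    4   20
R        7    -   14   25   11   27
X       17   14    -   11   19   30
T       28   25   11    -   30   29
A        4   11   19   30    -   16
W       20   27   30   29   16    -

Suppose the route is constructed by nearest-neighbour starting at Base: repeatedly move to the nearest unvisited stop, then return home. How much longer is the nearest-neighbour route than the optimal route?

From Base: A=4, R=7, X=17, W=20, T=28 → choose A (4).
From A: R=11, W=16, X=19, T=30 → choose R (11).
From R: X=14, T=25, W=27 → choose X (14).
From X: T=11, W=30 → choose T (11).
From T: W=29 → choose W (29).
NN route Base → A → R → X → T → W → Base costs 89.
Optimal: Base → R → X → T → W → A → Base costs 81 (by enumerating all 60 distinct tours).
Excess = 89 − 81 = 8.

The nearest-neighbour route is 8 km longer than optimal.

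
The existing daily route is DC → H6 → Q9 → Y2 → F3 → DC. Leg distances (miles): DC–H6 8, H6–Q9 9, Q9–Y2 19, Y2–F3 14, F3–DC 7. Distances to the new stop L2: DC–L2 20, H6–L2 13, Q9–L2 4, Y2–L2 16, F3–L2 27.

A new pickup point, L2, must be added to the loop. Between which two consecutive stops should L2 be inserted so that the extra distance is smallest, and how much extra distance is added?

Minimum extra distance: 1 miles, inserting L2 between Q9 and Y2.

Insertion cost between consecutive stops i–j is d(i,L2) + d(L2,j) − d(i,j):
  between DC and H6: 20 + 13 − 8 = 25
  between H6 and Q9: 13 + 4 − 9 = 8
  between Q9 and Y2: 4 + 16 − 19 = 1
  between Y2 and F3: 16 + 27 − 14 = 29
  between F3 and DC: 27 + 20 − 7 = 40
Cheapest insertion is between Q9 and Y2, adding 1.
New total = 57 + 1 = 58.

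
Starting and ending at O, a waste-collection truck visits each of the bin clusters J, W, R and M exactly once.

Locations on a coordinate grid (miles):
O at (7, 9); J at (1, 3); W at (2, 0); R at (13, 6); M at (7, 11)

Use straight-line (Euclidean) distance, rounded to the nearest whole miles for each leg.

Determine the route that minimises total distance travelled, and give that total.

34 miles — the shortest possible round trip.

There are 12 distinct closed tours to check (reversals are equivalent).
O - J - W - R - M - O: 8+3+13+8+2 = 34
O - J - W - M - R - O: 8+3+12+8+7 = 38
O - J - R - W - M - O: 8+12+13+12+2 = 47
O - J - R - M - W - O: 8+12+8+12+10 = 50
O - J - M - W - R - O: 8+10+12+13+7 = 50
O - J - M - R - W - O: 8+10+8+13+10 = 49
O - W - J - R - M - O: 10+3+12+8+2 = 35
O - W - J - M - R - O: 10+3+10+8+7 = 38
O - W - R - J - M - O: 10+13+12+10+2 = 47
O - W - M - J - R - O: 10+12+10+12+7 = 51
O - R - J - W - M - O: 7+12+3+12+2 = 36
O - R - W - J - M - O: 7+13+3+10+2 = 35
The minimum is 34.
One optimal route: O → J → W → R → M → O (or its reverse).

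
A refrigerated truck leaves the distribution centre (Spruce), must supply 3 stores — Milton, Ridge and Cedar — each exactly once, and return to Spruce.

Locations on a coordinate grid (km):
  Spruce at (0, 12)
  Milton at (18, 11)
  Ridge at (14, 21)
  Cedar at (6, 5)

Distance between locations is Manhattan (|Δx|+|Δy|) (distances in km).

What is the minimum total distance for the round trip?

68 km — the shortest possible round trip.

With 3 stops there are 3!/2 = 3 distinct round trips (a route and its reverse cost the same).
Spruce-Milton-Ridge-Cedar-Spruce: 19+14+24+13 = 70
Spruce-Milton-Cedar-Ridge-Spruce: 19+18+24+23 = 84
Spruce-Ridge-Milton-Cedar-Spruce: 23+14+18+13 = 68
The minimum is 68.
One optimal route: Spruce → Ridge → Milton → Cedar → Spruce (or its reverse).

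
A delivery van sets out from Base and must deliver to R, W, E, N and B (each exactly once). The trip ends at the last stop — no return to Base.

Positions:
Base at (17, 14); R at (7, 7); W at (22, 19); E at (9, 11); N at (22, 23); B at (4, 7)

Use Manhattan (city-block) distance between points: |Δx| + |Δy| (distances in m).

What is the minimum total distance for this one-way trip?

There are 5! = 120 possible orderings.
Base→R→W→E→N→B: 17+27+21+25+34 = 124
Base→R→W→E→B→N: 17+27+21+9+34 = 108
Base→R→W→N→E→B: 17+27+4+25+9 = 82
Base→R→W→N→B→E: 17+27+4+34+9 = 91
Base→R→W→B→E→N: 17+27+30+9+25 = 108
Base→R→W→B→N→E: 17+27+30+34+25 = 133
Base→R→E→W→N→B: 17+6+21+4+34 = 82
Base→R→E→W→B→N: 17+6+21+30+34 = 108
Base→R→E→N→W→B: 17+6+25+4+30 = 82
Base→R→E→N→B→W: 17+6+25+34+30 = 112
Base→R→E→B→W→N: 17+6+9+30+4 = 66
Base→R→E→B→N→W: 17+6+9+34+4 = 70
Base→R→N→W→E→B: 17+31+4+21+9 = 82
Base→R→N→W→B→E: 17+31+4+30+9 = 91
… (106 more)
Base→W→N→E→R→B: 10+4+25+6+3 = 48  ← best
The minimum is 48.
One shortest path: Base → W → N → E → R → B.

Shortest open route: 48 m.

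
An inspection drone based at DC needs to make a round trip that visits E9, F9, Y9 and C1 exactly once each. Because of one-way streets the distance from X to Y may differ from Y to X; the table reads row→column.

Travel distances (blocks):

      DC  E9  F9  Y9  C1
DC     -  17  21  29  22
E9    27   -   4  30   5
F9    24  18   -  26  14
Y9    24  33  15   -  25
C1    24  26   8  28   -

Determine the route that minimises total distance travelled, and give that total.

DC→E9→F9→Y9→C1→DC: 17+4+26+25+24 = 96
DC→E9→F9→C1→Y9→DC: 17+4+14+28+24 = 87
DC→E9→Y9→F9→C1→DC: 17+30+15+14+24 = 100
DC→E9→Y9→C1→F9→DC: 17+30+25+8+24 = 104
DC→E9→C1→F9→Y9→DC: 17+5+8+26+24 = 80
DC→E9→C1→Y9→F9→DC: 17+5+28+15+24 = 89
DC→F9→E9→Y9→C1→DC: 21+18+30+25+24 = 118
DC→F9→E9→C1→Y9→DC: 21+18+5+28+24 = 96
DC→F9→Y9→E9→C1→DC: 21+26+33+5+24 = 109
DC→F9→Y9→C1→E9→DC: 21+26+25+26+27 = 125
DC→F9→C1→E9→Y9→DC: 21+14+26+30+24 = 115
DC→F9→C1→Y9→E9→DC: 21+14+28+33+27 = 123
DC→Y9→E9→F9→C1→DC: 29+33+4+14+24 = 104
DC→Y9→E9→C1→F9→DC: 29+33+5+8+24 = 99
… (10 more)
The minimum is 80.
One optimal route: DC → E9 → C1 → F9 → Y9 → DC.

80 blocks — the shortest possible round trip.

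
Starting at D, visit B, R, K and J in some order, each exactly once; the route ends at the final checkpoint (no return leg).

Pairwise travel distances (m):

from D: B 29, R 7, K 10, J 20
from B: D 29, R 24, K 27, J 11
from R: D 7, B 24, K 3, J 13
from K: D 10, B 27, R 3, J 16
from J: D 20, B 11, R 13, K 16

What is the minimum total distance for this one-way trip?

Shortest open route: 37 m.

There are 4! = 24 possible orderings.
D - B - R - K - J: 29+24+3+16 = 72
D - B - R - J - K: 29+24+13+16 = 82
D - B - K - R - J: 29+27+3+13 = 72
D - B - K - J - R: 29+27+16+13 = 85
D - B - J - R - K: 29+11+13+3 = 56
D - B - J - K - R: 29+11+16+3 = 59
D - R - B - K - J: 7+24+27+16 = 74
D - R - B - J - K: 7+24+11+16 = 58
D - R - K - B - J: 7+3+27+11 = 48
D - R - K - J - B: 7+3+16+11 = 37
D - R - J - B - K: 7+13+11+27 = 58
D - R - J - K - B: 7+13+16+27 = 63
D - K - B - R - J: 10+27+24+13 = 74
D - K - B - J - R: 10+27+11+13 = 61
… (10 more)
The minimum is 37.
One shortest path: D → R → K → J → B.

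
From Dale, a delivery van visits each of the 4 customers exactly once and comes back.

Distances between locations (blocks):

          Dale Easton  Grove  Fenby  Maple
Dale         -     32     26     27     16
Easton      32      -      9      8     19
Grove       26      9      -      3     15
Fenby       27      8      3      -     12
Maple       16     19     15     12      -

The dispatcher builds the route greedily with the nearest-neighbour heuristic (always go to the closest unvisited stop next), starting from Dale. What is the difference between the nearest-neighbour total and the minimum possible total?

From Dale: Maple=16, Grove=26, Fenby=27, Easton=32 → choose Maple (16).
From Maple: Fenby=12, Grove=15, Easton=19 → choose Fenby (12).
From Fenby: Grove=3, Easton=8 → choose Grove (3).
From Grove: Easton=9 → choose Easton (9).
NN route Dale → Maple → Fenby → Grove → Easton → Dale costs 72.
Optimal: Dale → Grove → Easton → Fenby → Maple → Dale costs 71 (by enumerating all 12 distinct tours).
Excess = 72 − 71 = 1.

The nearest-neighbour route is 1 blocks longer than optimal.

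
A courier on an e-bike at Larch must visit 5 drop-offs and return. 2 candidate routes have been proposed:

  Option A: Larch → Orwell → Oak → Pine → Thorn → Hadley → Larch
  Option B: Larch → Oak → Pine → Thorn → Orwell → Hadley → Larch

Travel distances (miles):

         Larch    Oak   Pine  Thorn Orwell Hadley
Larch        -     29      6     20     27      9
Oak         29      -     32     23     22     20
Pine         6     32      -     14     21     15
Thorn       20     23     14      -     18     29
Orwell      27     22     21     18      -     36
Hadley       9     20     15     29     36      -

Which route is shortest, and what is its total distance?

Shortest is Option A, total 133 miles.

Option A: 27 + 22 + 32 + 14 + 29 + 9 = 133
Option B: 29 + 32 + 14 + 18 + 36 + 9 = 138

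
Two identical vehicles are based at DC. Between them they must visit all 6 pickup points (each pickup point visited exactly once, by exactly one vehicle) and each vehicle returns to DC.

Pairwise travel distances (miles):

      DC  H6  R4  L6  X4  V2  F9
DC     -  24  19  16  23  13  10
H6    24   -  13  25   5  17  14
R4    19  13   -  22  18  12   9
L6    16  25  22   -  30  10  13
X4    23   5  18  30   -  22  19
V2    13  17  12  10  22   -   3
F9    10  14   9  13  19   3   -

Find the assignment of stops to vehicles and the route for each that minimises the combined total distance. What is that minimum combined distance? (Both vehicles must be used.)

Check every non-empty split of the stops between the two vehicles; for each half take its own optimal tour:
  {H6} + {R4, L6, X4, V2, F9}: 48 + 79 = 127
  {R4} + {H6, L6, X4, V2, F9}: 38 + 71 = 109
  {H6, R4} + {L6, X4, V2, F9}: 56 + 71 = 127
  {L6} + {H6, R4, X4, V2, F9}: 32 + 66 = 98
  {H6, L6} + {R4, X4, V2, F9}: 65 + 66 = 131
  {R4, L6} + {H6, X4, V2, F9}: 57 + 58 = 115
  … (31 splits in total)
Best: vehicle 1 DC → L6 → DC = 32; vehicle 2 DC → X4 → H6 → R4 → V2 → F9 → DC = 66; combined 98.

98 miles — the smallest possible combined total.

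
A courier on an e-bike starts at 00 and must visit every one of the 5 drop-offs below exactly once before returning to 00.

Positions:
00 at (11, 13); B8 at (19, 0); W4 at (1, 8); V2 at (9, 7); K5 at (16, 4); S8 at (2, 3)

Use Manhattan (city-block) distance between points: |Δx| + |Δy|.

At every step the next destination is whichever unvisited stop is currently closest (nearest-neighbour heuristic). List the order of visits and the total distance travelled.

Nearest-neighbour total = 66; route 00 → V2 → W4 → S8 → K5 → B8 → 00.

From 00: distances to unvisited — V2=8, K5=14, W4=15, S8=19, B8=21. Nearest is V2 (8).
From V2: distances to unvisited — W4=9, K5=10, S8=11, B8=17. Nearest is W4 (9).
From W4: distances to unvisited — S8=6, K5=19, B8=26. Nearest is S8 (6).
From S8: distances to unvisited — K5=15, B8=20. Nearest is K5 (15).
From K5: distances to unvisited — B8=7. Nearest is B8 (7).
Return B8→00: 21.
Total = 8 + 9 + 6 + 15 + 7 + 21 = 66.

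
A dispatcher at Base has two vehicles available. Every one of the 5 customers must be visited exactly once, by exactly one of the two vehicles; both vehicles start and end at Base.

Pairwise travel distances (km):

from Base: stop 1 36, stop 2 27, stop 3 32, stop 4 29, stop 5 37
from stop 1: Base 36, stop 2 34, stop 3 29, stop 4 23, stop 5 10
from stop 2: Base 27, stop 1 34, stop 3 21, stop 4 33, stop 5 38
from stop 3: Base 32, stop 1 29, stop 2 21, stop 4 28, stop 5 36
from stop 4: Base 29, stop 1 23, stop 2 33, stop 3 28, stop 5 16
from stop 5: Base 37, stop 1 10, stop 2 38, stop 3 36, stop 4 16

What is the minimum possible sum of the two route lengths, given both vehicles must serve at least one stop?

Try each way of splitting the stops between the two vehicles (each non-empty) and, for each split, find the best tour for each vehicle:
  {stop 1} + {stop 2, stop 3, stop 4, stop 5}: 72 + 129 = 201
  {stop 2} + {stop 1, stop 3, stop 4, stop 5}: 54 + 116 = 170
  {stop 1, stop 2} + {stop 3, stop 4, stop 5}: 97 + 113 = 210
  {stop 3} + {stop 1, stop 2, stop 4, stop 5}: 64 + 116 = 180
  {stop 1, stop 3} + {stop 2, stop 4, stop 5}: 97 + 110 = 207
  {stop 2, stop 3} + {stop 1, stop 4, stop 5}: 80 + 91 = 171
  … (15 splits in total)
Best: vehicle 1 Base → stop 2 → Base = 54; vehicle 2 Base → stop 3 → stop 1 → stop 5 → stop 4 → Base = 116; combined 170.

Minimum combined distance: 170 km.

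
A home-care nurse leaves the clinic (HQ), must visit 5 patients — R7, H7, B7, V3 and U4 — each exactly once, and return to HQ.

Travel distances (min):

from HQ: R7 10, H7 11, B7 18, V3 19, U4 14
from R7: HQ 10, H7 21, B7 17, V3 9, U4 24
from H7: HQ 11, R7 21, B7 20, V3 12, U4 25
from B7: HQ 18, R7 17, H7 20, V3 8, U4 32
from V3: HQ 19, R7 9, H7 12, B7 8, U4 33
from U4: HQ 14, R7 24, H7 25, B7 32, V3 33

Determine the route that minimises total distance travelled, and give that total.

86 min — the shortest possible round trip.

HQ → R7 → H7 → B7 → V3 → U4 → HQ: 10+21+20+8+33+14 = 106
HQ → R7 → H7 → B7 → U4 → V3 → HQ: 10+21+20+32+33+19 = 135
HQ → R7 → H7 → V3 → B7 → U4 → HQ: 10+21+12+8+32+14 = 97
HQ → R7 → H7 → V3 → U4 → B7 → HQ: 10+21+12+33+32+18 = 126
HQ → R7 → H7 → U4 → B7 → V3 → HQ: 10+21+25+32+8+19 = 115
HQ → R7 → H7 → U4 → V3 → B7 → HQ: 10+21+25+33+8+18 = 115
HQ → R7 → B7 → H7 → V3 → U4 → HQ: 10+17+20+12+33+14 = 106
HQ → R7 → B7 → H7 → U4 → V3 → HQ: 10+17+20+25+33+19 = 124
HQ → R7 → B7 → V3 → H7 → U4 → HQ: 10+17+8+12+25+14 = 86
HQ → R7 → B7 → V3 → U4 → H7 → HQ: 10+17+8+33+25+11 = 104
HQ → R7 → B7 → U4 → H7 → V3 → HQ: 10+17+32+25+12+19 = 115
HQ → R7 → B7 → U4 → V3 → H7 → HQ: 10+17+32+33+12+11 = 115
HQ → R7 → V3 → H7 → B7 → U4 → HQ: 10+9+12+20+32+14 = 97
HQ → R7 → V3 → H7 → U4 → B7 → HQ: 10+9+12+25+32+18 = 106
… (46 more)
The minimum is 86.
One optimal route: HQ → R7 → B7 → V3 → H7 → U4 → HQ (or its reverse).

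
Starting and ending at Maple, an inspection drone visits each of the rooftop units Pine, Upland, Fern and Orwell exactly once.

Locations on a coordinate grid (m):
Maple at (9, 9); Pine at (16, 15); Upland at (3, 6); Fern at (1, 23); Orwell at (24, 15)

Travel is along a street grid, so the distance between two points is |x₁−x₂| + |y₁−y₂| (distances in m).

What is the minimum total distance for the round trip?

There are 12 distinct closed tours to check (reversals are equivalent).
Maple - Pine - Upland - Fern - Orwell - Maple: 13+22+19+31+21 = 106
Maple - Pine - Upland - Orwell - Fern - Maple: 13+22+30+31+22 = 118
Maple - Pine - Fern - Upland - Orwell - Maple: 13+23+19+30+21 = 106
Maple - Pine - Fern - Orwell - Upland - Maple: 13+23+31+30+9 = 106
Maple - Pine - Orwell - Upland - Fern - Maple: 13+8+30+19+22 = 92
Maple - Pine - Orwell - Fern - Upland - Maple: 13+8+31+19+9 = 80
Maple - Upland - Pine - Fern - Orwell - Maple: 9+22+23+31+21 = 106
Maple - Upland - Pine - Orwell - Fern - Maple: 9+22+8+31+22 = 92
Maple - Upland - Fern - Pine - Orwell - Maple: 9+19+23+8+21 = 80
Maple - Upland - Orwell - Pine - Fern - Maple: 9+30+8+23+22 = 92
Maple - Fern - Pine - Upland - Orwell - Maple: 22+23+22+30+21 = 118
Maple - Fern - Upland - Pine - Orwell - Maple: 22+19+22+8+21 = 92
The minimum is 80.
One optimal route: Maple → Pine → Orwell → Fern → Upland → Maple (or its reverse).

Shortest round trip = 80 m.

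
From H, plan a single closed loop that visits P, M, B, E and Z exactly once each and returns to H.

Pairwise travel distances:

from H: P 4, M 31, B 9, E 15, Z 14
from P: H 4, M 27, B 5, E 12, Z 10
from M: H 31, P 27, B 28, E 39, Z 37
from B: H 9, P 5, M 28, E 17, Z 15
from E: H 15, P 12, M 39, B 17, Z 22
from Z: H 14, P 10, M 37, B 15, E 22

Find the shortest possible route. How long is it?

111 — the shortest possible round trip.

H - P - M - B - E - Z - H: 4+27+28+17+22+14 = 112
H - P - M - B - Z - E - H: 4+27+28+15+22+15 = 111
H - P - M - E - B - Z - H: 4+27+39+17+15+14 = 116
H - P - M - E - Z - B - H: 4+27+39+22+15+9 = 116
H - P - M - Z - B - E - H: 4+27+37+15+17+15 = 115
H - P - M - Z - E - B - H: 4+27+37+22+17+9 = 116
H - P - B - M - E - Z - H: 4+5+28+39+22+14 = 112
H - P - B - M - Z - E - H: 4+5+28+37+22+15 = 111
H - P - B - E - M - Z - H: 4+5+17+39+37+14 = 116
H - P - B - E - Z - M - H: 4+5+17+22+37+31 = 116
H - P - B - Z - M - E - H: 4+5+15+37+39+15 = 115
H - P - B - Z - E - M - H: 4+5+15+22+39+31 = 116
H - P - E - M - B - Z - H: 4+12+39+28+15+14 = 112
H - P - E - M - Z - B - H: 4+12+39+37+15+9 = 116
… (46 more)
The minimum is 111.
One optimal route: H → P → M → B → Z → E → H (or its reverse).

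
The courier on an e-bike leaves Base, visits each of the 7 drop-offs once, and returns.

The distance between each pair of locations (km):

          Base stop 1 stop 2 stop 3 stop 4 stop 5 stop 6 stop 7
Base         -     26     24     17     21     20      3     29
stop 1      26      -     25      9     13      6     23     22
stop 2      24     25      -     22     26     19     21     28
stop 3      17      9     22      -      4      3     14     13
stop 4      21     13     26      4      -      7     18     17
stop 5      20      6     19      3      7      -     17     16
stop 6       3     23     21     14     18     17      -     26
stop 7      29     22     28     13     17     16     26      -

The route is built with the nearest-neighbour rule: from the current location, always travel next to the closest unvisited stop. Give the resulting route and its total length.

Nearest-neighbour total = 108 km; route Base → stop 6 → stop 3 → stop 5 → stop 1 → stop 4 → stop 7 → stop 2 → Base.

From Base: distances to unvisited — stop 6=3, stop 3=17, stop 5=20, stop 4=21, stop 2=24, stop 1=26, stop 7=29. Nearest is stop 6 (3).
From stop 6: distances to unvisited — stop 3=14, stop 5=17, stop 4=18, stop 2=21, stop 1=23, stop 7=26. Nearest is stop 3 (14).
From stop 3: distances to unvisited — stop 5=3, stop 4=4, stop 1=9, stop 7=13, stop 2=22. Nearest is stop 5 (3).
From stop 5: distances to unvisited — stop 1=6, stop 4=7, stop 7=16, stop 2=19. Nearest is stop 1 (6).
From stop 1: distances to unvisited — stop 4=13, stop 7=22, stop 2=25. Nearest is stop 4 (13).
From stop 4: distances to unvisited — stop 7=17, stop 2=26. Nearest is stop 7 (17).
From stop 7: distances to unvisited — stop 2=28. Nearest is stop 2 (28).
Return stop 2→Base: 24.
Total = 3 + 14 + 3 + 6 + 13 + 17 + 28 + 24 = 108.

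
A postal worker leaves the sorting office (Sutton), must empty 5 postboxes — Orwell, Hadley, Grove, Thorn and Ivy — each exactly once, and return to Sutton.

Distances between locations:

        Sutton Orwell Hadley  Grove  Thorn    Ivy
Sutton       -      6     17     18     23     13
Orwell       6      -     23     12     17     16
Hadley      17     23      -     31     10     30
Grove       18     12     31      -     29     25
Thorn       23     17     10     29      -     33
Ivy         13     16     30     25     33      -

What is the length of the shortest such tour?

Sutton → Orwell → Hadley → Grove → Thorn → Ivy → Sutton: 6+23+31+29+33+13 = 135
Sutton → Orwell → Hadley → Grove → Ivy → Thorn → Sutton: 6+23+31+25+33+23 = 141
Sutton → Orwell → Hadley → Thorn → Grove → Ivy → Sutton: 6+23+10+29+25+13 = 106
Sutton → Orwell → Hadley → Thorn → Ivy → Grove → Sutton: 6+23+10+33+25+18 = 115
Sutton → Orwell → Hadley → Ivy → Grove → Thorn → Sutton: 6+23+30+25+29+23 = 136
Sutton → Orwell → Hadley → Ivy → Thorn → Grove → Sutton: 6+23+30+33+29+18 = 139
Sutton → Orwell → Grove → Hadley → Thorn → Ivy → Sutton: 6+12+31+10+33+13 = 105
Sutton → Orwell → Grove → Hadley → Ivy → Thorn → Sutton: 6+12+31+30+33+23 = 135
Sutton → Orwell → Grove → Thorn → Hadley → Ivy → Sutton: 6+12+29+10+30+13 = 100
Sutton → Orwell → Grove → Thorn → Ivy → Hadley → Sutton: 6+12+29+33+30+17 = 127
Sutton → Orwell → Grove → Ivy → Hadley → Thorn → Sutton: 6+12+25+30+10+23 = 106
Sutton → Orwell → Grove → Ivy → Thorn → Hadley → Sutton: 6+12+25+33+10+17 = 103
Sutton → Orwell → Thorn → Hadley → Grove → Ivy → Sutton: 6+17+10+31+25+13 = 102
Sutton → Orwell → Thorn → Hadley → Ivy → Grove → Sutton: 6+17+10+30+25+18 = 106
… (46 more)
Sutton → Hadley → Thorn → Orwell → Grove → Ivy → Sutton: 17+10+17+12+25+13 = 94  ← best
The minimum is 94.
One optimal route: Sutton → Hadley → Thorn → Orwell → Grove → Ivy → Sutton (or its reverse).

Shortest round trip = 94.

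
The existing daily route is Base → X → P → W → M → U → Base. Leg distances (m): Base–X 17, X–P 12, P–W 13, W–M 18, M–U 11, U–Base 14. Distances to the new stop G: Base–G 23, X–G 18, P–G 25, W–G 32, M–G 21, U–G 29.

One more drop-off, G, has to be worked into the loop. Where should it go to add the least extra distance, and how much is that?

Minimum extra distance: 24 m, inserting G between Base and X.

Insertion cost between consecutive stops i–j is d(i,G) + d(G,j) − d(i,j):
  between Base and X: 23 + 18 − 17 = 24
  between X and P: 18 + 25 − 12 = 31
  between P and W: 25 + 32 − 13 = 44
  between W and M: 32 + 21 − 18 = 35
  between M and U: 21 + 29 − 11 = 39
  between U and Base: 29 + 23 − 14 = 38
Cheapest insertion is between Base and X, adding 24.
New total = 85 + 24 = 109.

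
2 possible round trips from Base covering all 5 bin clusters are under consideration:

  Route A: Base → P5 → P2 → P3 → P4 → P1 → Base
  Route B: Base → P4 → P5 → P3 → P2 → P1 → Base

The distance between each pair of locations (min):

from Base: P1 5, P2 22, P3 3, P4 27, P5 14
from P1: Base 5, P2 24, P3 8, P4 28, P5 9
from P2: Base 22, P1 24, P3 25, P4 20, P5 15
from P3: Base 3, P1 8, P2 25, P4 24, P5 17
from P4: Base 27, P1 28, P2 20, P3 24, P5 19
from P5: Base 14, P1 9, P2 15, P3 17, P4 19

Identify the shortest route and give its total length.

Route A: 14 + 15 + 25 + 24 + 28 + 5 = 111
Route B: 27 + 19 + 17 + 25 + 24 + 5 = 117

111 min — Route A is the shortest.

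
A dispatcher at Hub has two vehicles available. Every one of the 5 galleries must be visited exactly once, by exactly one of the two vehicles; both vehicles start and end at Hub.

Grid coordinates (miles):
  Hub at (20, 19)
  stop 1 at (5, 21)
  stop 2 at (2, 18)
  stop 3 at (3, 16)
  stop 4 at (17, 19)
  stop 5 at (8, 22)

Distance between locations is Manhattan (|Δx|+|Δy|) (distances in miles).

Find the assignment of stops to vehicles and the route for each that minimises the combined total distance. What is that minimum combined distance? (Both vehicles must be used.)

Try each way of splitting the stops between the two vehicles (each non-empty) and, for each split, find the best tour for each vehicle:
  {stop 1} + {stop 2, stop 3, stop 4, stop 5}: 34 + 48 = 82
  {stop 2} + {stop 1, stop 3, stop 4, stop 5}: 38 + 46 = 84
  {stop 1, stop 2} + {stop 3, stop 4, stop 5}: 42 + 46 = 88
  {stop 3} + {stop 1, stop 2, stop 4, stop 5}: 40 + 44 = 84
  {stop 1, stop 3} + {stop 2, stop 4, stop 5}: 44 + 44 = 88
  {stop 2, stop 3} + {stop 1, stop 4, stop 5}: 42 + 36 = 78
  … (15 splits in total)
  {stop 4} + {stop 1, stop 2, stop 3, stop 5}: 6 + 48 = 54  ← best
Best: vehicle 1 Hub → stop 4 → Hub = 6; vehicle 2 Hub → stop 2 → stop 3 → stop 1 → stop 5 → Hub = 48; combined 54.

Minimum combined distance: 54 miles.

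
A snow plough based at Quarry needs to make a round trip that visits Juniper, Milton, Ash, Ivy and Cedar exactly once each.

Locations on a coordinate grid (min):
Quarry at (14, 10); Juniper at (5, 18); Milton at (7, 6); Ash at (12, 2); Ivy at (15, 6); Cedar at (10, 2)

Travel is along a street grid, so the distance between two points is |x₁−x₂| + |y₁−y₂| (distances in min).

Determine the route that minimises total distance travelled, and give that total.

Shortest round trip = 52 min.

There are 60 distinct closed tours to check (reversals are equivalent).
Quarry → Juniper → Milton → Ash → Ivy → Cedar → Quarry: 17+14+9+7+9+12 = 68
Quarry → Juniper → Milton → Ash → Cedar → Ivy → Quarry: 17+14+9+2+9+5 = 56
Quarry → Juniper → Milton → Ivy → Ash → Cedar → Quarry: 17+14+8+7+2+12 = 60
Quarry → Juniper → Milton → Ivy → Cedar → Ash → Quarry: 17+14+8+9+2+10 = 60
Quarry → Juniper → Milton → Cedar → Ash → Ivy → Quarry: 17+14+7+2+7+5 = 52
Quarry → Juniper → Milton → Cedar → Ivy → Ash → Quarry: 17+14+7+9+7+10 = 64
Quarry → Juniper → Ash → Milton → Ivy → Cedar → Quarry: 17+23+9+8+9+12 = 78
Quarry → Juniper → Ash → Milton → Cedar → Ivy → Quarry: 17+23+9+7+9+5 = 70
Quarry → Juniper → Ash → Ivy → Milton → Cedar → Quarry: 17+23+7+8+7+12 = 74
Quarry → Juniper → Ash → Ivy → Cedar → Milton → Quarry: 17+23+7+9+7+11 = 74
Quarry → Juniper → Ash → Cedar → Milton → Ivy → Quarry: 17+23+2+7+8+5 = 62
Quarry → Juniper → Ash → Cedar → Ivy → Milton → Quarry: 17+23+2+9+8+11 = 70
Quarry → Juniper → Ivy → Milton → Ash → Cedar → Quarry: 17+22+8+9+2+12 = 70
Quarry → Juniper → Ivy → Milton → Cedar → Ash → Quarry: 17+22+8+7+2+10 = 66
… (46 more)
The minimum is 52.
One optimal route: Quarry → Juniper → Milton → Cedar → Ash → Ivy → Quarry (or its reverse).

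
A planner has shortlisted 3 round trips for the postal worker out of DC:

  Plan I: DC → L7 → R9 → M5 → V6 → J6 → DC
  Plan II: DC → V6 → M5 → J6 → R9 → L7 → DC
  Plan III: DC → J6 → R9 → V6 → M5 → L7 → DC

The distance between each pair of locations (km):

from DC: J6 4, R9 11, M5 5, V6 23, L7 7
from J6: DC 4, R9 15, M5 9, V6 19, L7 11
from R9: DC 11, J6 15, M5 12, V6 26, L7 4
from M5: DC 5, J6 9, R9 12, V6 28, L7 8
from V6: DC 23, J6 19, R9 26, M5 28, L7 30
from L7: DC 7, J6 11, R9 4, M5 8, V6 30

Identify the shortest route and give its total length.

Plan I: 7 + 4 + 12 + 28 + 19 + 4 = 74
Plan II: 23 + 28 + 9 + 15 + 4 + 7 = 86
Plan III: 4 + 15 + 26 + 28 + 8 + 7 = 88

Shortest is Plan I, total 74 km.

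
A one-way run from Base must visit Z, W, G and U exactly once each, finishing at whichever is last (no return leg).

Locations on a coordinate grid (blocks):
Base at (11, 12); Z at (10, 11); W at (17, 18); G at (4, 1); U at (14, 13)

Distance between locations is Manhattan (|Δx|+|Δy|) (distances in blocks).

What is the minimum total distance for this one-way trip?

There are 4! = 24 possible orderings.
Base→Z→W→G→U: 2+14+30+22 = 68
Base→Z→W→U→G: 2+14+8+22 = 46
Base→Z→G→W→U: 2+16+30+8 = 56
Base→Z→G→U→W: 2+16+22+8 = 48
Base→Z→U→W→G: 2+6+8+30 = 46
Base→Z→U→G→W: 2+6+22+30 = 60
Base→W→Z→G→U: 12+14+16+22 = 64
Base→W→Z→U→G: 12+14+6+22 = 54
Base→W→G→Z→U: 12+30+16+6 = 64
Base→W→G→U→Z: 12+30+22+6 = 70
Base→W→U→Z→G: 12+8+6+16 = 42
Base→W→U→G→Z: 12+8+22+16 = 58
Base→G→Z→W→U: 18+16+14+8 = 56
Base→G→Z→U→W: 18+16+6+8 = 48
… (10 more)
The minimum is 42.
One shortest path: Base → W → U → Z → G.

Minimum one-way distance = 42 blocks.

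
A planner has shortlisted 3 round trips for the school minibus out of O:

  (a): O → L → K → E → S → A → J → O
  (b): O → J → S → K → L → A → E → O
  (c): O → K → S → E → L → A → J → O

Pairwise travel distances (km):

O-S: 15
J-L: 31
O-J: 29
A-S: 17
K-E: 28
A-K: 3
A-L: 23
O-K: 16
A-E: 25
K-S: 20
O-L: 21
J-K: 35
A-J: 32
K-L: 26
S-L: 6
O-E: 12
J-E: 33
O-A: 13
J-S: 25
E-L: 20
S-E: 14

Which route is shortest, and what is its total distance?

154 km — (c) is the shortest.

(a): 21 + 26 + 28 + 14 + 17 + 32 + 29 = 167
(b): 29 + 25 + 20 + 26 + 23 + 25 + 12 = 160
(c): 16 + 20 + 14 + 20 + 23 + 32 + 29 = 154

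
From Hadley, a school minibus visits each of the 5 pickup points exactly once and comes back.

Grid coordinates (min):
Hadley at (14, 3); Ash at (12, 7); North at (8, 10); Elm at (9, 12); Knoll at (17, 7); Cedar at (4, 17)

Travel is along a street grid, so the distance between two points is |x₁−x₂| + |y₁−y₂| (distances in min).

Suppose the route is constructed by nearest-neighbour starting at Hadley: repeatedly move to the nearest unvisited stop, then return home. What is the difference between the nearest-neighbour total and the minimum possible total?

Hadley: Ash=6, Knoll=7, North=13, Elm=14, Cedar=24 ⇒ Ash
Ash: Knoll=5, North=7, Elm=8, Cedar=18 ⇒ Knoll
Knoll: North=12, Elm=13, Cedar=23 ⇒ North
North: Elm=3, Cedar=11 ⇒ Elm
Elm: Cedar=10 ⇒ Cedar
NN route Hadley → Ash → Knoll → North → Elm → Cedar → Hadley costs 60.
Optimal: Hadley → Ash → North → Cedar → Elm → Knoll → Hadley costs 54 (by enumerating all 60 distinct tours).
Excess = 60 − 54 = 6.

Excess over optimum: 6 min.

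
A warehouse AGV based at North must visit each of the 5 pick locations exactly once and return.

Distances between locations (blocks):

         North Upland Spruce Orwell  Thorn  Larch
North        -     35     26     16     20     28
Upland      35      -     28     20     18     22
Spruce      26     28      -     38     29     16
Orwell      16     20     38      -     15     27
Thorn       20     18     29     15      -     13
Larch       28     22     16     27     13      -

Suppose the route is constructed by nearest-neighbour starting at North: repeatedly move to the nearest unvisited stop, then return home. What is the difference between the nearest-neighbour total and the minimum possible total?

From North: Orwell=16, Thorn=20, Spruce=26, Larch=28, Upland=35 → choose Orwell (16).
From Orwell: Thorn=15, Upland=20, Larch=27, Spruce=38 → choose Thorn (15).
From Thorn: Larch=13, Upland=18, Spruce=29 → choose Larch (13).
From Larch: Spruce=16, Upland=22 → choose Spruce (16).
From Spruce: Upland=28 → choose Upland (28).
NN route North → Orwell → Thorn → Larch → Spruce → Upland → North costs 123.
Optimal: North → Spruce → Larch → Thorn → Upland → Orwell → North costs 109 (by enumerating all 60 distinct tours).
Excess = 123 − 109 = 14.

Excess over optimum: 14 blocks.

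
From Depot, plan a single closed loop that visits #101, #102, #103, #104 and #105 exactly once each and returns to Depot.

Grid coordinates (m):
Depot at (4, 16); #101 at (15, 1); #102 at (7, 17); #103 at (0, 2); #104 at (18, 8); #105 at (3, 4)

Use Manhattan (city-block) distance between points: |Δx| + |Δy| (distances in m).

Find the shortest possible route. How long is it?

Depot → #101 → #102 → #103 → #104 → #105 → Depot: 26+24+22+24+19+13 = 128
Depot → #101 → #102 → #103 → #105 → #104 → Depot: 26+24+22+5+19+22 = 118
Depot → #101 → #102 → #104 → #103 → #105 → Depot: 26+24+20+24+5+13 = 112
Depot → #101 → #102 → #104 → #105 → #103 → Depot: 26+24+20+19+5+18 = 112
Depot → #101 → #102 → #105 → #103 → #104 → Depot: 26+24+17+5+24+22 = 118
Depot → #101 → #102 → #105 → #104 → #103 → Depot: 26+24+17+19+24+18 = 128
Depot → #101 → #103 → #102 → #104 → #105 → Depot: 26+16+22+20+19+13 = 116
Depot → #101 → #103 → #102 → #105 → #104 → Depot: 26+16+22+17+19+22 = 122
Depot → #101 → #103 → #104 → #102 → #105 → Depot: 26+16+24+20+17+13 = 116
Depot → #101 → #103 → #104 → #105 → #102 → Depot: 26+16+24+19+17+4 = 106
Depot → #101 → #103 → #105 → #102 → #104 → Depot: 26+16+5+17+20+22 = 106
Depot → #101 → #103 → #105 → #104 → #102 → Depot: 26+16+5+19+20+4 = 90
Depot → #101 → #104 → #102 → #103 → #105 → Depot: 26+10+20+22+5+13 = 96
Depot → #101 → #104 → #102 → #105 → #103 → Depot: 26+10+20+17+5+18 = 96
… (46 more)
Depot → #102 → #104 → #101 → #103 → #105 → Depot: 4+20+10+16+5+13 = 68  ← best
The minimum is 68.
One optimal route: Depot → #102 → #104 → #101 → #103 → #105 → Depot (or its reverse).

68 m — the shortest possible round trip.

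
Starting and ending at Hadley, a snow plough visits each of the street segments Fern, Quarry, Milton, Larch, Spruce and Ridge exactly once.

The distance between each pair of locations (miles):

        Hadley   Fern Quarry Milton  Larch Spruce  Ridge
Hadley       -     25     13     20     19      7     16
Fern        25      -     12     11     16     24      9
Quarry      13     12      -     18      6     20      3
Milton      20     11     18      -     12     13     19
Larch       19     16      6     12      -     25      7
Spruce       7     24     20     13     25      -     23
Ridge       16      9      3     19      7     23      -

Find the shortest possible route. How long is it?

There are 360 distinct closed tours to check (reversals are equivalent).
Hadley → Fern → Quarry → Milton → Larch → Spruce → Ridge → Hadley: 25+12+18+12+25+23+16 = 131
Hadley → Fern → Quarry → Milton → Larch → Ridge → Spruce → Hadley: 25+12+18+12+7+23+7 = 104
Hadley → Fern → Quarry → Milton → Spruce → Larch → Ridge → Hadley: 25+12+18+13+25+7+16 = 116
Hadley → Fern → Quarry → Milton → Spruce → Ridge → Larch → Hadley: 25+12+18+13+23+7+19 = 117
Hadley → Fern → Quarry → Milton → Ridge → Larch → Spruce → Hadley: 25+12+18+19+7+25+7 = 113
Hadley → Fern → Quarry → Milton → Ridge → Spruce → Larch → Hadley: 25+12+18+19+23+25+19 = 141
Hadley → Fern → Quarry → Larch → Milton → Spruce → Ridge → Hadley: 25+12+6+12+13+23+16 = 107
Hadley → Fern → Quarry → Larch → Milton → Ridge → Spruce → Hadley: 25+12+6+12+19+23+7 = 104
… (352 more)
Hadley → Quarry → Larch → Ridge → Fern → Milton → Spruce → Hadley: 13+6+7+9+11+13+7 = 66  ← best
The minimum is 66.
One optimal route: Hadley → Quarry → Larch → Ridge → Fern → Milton → Spruce → Hadley (or its reverse).

66 miles — the shortest possible round trip.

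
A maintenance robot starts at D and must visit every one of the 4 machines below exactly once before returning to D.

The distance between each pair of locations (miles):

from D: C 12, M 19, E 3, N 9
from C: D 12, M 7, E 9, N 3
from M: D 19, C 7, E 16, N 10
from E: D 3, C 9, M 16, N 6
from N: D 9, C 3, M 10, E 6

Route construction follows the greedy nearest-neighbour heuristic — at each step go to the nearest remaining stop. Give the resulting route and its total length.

From D: distances to unvisited — E=3, N=9, C=12, M=19. Nearest is E (3).
From E: distances to unvisited — N=6, C=9, M=16. Nearest is N (6).
From N: distances to unvisited — C=3, M=10. Nearest is C (3).
From C: distances to unvisited — M=7. Nearest is M (7).
Return M→D: 19.
Total = 3 + 6 + 3 + 7 + 19 = 38.

Total distance 38 miles via the nearest-neighbour route D → E → N → C → M → D.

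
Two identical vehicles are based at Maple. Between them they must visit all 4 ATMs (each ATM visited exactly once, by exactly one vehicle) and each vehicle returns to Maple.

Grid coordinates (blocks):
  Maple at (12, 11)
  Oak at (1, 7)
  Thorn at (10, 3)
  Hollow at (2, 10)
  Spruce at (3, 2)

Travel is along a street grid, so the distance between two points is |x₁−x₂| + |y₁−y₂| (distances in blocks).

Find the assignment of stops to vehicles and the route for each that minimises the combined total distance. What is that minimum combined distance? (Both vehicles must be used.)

Check every non-empty split of the stops between the two vehicles; for each half take its own optimal tour:
  {Oak} + {Thorn, Hollow, Spruce}: 30 + 38 = 68
  {Thorn} + {Oak, Hollow, Spruce}: 20 + 40 = 60
  {Oak, Thorn} + {Hollow, Spruce}: 38 + 38 = 76
  {Hollow} + {Oak, Thorn, Spruce}: 22 + 40 = 62
  {Oak, Hollow} + {Thorn, Spruce}: 30 + 36 = 66
  {Thorn, Hollow} + {Oak, Spruce}: 36 + 40 = 76
  … (7 splits in total)
Best: vehicle 1 Maple → Thorn → Maple = 20; vehicle 2 Maple → Hollow → Oak → Spruce → Maple = 40; combined 60.

Minimum combined distance: 60 blocks.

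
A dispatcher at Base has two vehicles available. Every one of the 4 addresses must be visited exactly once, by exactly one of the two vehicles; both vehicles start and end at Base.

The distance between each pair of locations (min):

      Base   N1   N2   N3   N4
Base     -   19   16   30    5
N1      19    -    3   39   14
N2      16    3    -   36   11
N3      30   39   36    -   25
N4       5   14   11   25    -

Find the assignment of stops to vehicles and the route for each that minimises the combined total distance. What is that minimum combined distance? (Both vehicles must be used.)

Minimum combined distance: 98 min.

Try each way of splitting the stops between the two vehicles (each non-empty) and, for each split, find the best tour for each vehicle:
  {N1} + {N2, N3, N4}: 38 + 82 = 120
  {N2} + {N1, N3, N4}: 32 + 88 = 120
  {N1, N2} + {N3, N4}: 38 + 60 = 98
  {N3} + {N1, N2, N4}: 60 + 38 = 98
  {N1, N3} + {N2, N4}: 88 + 32 = 120
  {N2, N3} + {N1, N4}: 82 + 38 = 120
  … (7 splits in total)
Best: vehicle 1 Base → N1 → N2 → Base = 38; vehicle 2 Base → N3 → N4 → Base = 60; combined 98.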